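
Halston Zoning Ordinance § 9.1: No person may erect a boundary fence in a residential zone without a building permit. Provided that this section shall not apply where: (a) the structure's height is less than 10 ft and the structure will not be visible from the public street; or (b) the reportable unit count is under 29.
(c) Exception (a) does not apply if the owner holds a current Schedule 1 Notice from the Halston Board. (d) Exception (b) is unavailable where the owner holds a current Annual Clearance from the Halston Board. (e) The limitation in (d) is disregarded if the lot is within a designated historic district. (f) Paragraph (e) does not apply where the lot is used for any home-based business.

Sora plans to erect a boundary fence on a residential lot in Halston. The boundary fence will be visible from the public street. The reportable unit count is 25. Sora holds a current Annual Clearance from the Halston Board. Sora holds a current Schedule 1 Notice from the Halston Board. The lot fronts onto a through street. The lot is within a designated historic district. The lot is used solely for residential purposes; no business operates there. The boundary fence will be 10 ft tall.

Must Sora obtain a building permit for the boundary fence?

No — exception (b) applies; Sora does not need a building permit.

Exception (a) fails — the structure's height is 10 ft, not less than 10 ft.
All of (b)'s requirements are met (the reportable unit count is 25, under the 29 limit). Under paragraphs (d)–(f): (d) would limit (b) — a current Annual Clearance is held — but (e) sets (d) aside: (e) is engaged — the lot is in a historic district. (f) does not operate here (the lot is solely residential), so (e) stands. So (b) applies.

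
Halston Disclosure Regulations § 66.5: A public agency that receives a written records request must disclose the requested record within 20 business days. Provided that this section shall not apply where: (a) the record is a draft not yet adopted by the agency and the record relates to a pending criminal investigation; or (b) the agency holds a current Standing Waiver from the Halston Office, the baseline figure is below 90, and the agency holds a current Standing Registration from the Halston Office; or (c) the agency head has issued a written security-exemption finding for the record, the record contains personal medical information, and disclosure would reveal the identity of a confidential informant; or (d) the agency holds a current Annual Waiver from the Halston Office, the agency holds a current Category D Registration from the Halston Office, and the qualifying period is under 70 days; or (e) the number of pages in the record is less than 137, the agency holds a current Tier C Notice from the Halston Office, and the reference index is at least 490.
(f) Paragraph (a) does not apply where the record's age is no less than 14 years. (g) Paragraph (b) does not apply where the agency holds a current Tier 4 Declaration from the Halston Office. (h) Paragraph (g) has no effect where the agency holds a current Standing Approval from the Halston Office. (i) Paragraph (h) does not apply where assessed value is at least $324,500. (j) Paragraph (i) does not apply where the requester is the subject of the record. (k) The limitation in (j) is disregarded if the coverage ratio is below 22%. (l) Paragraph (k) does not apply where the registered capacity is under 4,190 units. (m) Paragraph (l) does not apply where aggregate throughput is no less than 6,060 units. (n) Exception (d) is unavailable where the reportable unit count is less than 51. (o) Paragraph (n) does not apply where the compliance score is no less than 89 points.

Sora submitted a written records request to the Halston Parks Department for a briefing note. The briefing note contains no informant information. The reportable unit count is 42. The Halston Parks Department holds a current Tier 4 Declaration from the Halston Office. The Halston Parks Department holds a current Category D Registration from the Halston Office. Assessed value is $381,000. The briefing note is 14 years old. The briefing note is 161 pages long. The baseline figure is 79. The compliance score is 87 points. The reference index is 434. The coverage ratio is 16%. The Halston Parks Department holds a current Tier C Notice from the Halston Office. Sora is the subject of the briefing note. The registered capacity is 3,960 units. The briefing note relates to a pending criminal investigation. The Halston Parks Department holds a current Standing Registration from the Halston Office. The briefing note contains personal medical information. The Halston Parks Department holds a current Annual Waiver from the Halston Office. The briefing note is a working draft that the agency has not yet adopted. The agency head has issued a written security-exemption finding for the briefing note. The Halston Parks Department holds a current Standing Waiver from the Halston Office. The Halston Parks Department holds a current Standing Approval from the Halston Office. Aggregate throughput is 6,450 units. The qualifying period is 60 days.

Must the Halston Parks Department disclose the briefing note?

Yes — the Halston Parks Department must disclose the briefing note.

Exception (a): the briefing note is an unadopted draft; the briefing note relates to a pending investigation — every condition holds. But: (f) is engaged — the record's age is 14 years, meeting the 14 years threshold. Exception (a) does not apply.
All of (b)'s requirements are met (a current Standing Waiver is held; the baseline figure is 79, below the 90 limit; a current Standing Registration is held). But: (g) is engaged — a current Tier 4 Declaration is held. (h) applies (a current Standing Approval is held), but yields to (i): (i) applies — assessed value is $381,000, meeting the $324,500 threshold. (j) operates (Sora is the subject of the briefing note), but is overridden by (k): (k) is engaged — the coverage ratio is 16%, below the 22% limit. (l) would limit (k) — the registered capacity is 3,960 units, under the 4,190 units limit — but (m) sets (l) aside: (m) applies — aggregate throughput is 6,450 units, meeting the 6,060 units threshold. (b) is therefore removed.
Exception (c) does not apply: the briefing note contains no informant information.
All of (d)'s requirements are met (a current Annual Waiver is held; a current Category D Registration is held; the qualifying period is 60 days, under the 70 days limit). Turning to paragraphs (n)–(o): (n) operates against (d): the reportable unit count is 42, less than the 51 limit. (o), which would lift (n), does not operate here — the compliance score is 87 points, short of 89 points. (d) is therefore removed.
Exception (e) requires that the number of pages in the record is less than 137; but the number of pages in the record is 161, not less than 137, so (e) is unavailable.
No exception displaces § 66.5.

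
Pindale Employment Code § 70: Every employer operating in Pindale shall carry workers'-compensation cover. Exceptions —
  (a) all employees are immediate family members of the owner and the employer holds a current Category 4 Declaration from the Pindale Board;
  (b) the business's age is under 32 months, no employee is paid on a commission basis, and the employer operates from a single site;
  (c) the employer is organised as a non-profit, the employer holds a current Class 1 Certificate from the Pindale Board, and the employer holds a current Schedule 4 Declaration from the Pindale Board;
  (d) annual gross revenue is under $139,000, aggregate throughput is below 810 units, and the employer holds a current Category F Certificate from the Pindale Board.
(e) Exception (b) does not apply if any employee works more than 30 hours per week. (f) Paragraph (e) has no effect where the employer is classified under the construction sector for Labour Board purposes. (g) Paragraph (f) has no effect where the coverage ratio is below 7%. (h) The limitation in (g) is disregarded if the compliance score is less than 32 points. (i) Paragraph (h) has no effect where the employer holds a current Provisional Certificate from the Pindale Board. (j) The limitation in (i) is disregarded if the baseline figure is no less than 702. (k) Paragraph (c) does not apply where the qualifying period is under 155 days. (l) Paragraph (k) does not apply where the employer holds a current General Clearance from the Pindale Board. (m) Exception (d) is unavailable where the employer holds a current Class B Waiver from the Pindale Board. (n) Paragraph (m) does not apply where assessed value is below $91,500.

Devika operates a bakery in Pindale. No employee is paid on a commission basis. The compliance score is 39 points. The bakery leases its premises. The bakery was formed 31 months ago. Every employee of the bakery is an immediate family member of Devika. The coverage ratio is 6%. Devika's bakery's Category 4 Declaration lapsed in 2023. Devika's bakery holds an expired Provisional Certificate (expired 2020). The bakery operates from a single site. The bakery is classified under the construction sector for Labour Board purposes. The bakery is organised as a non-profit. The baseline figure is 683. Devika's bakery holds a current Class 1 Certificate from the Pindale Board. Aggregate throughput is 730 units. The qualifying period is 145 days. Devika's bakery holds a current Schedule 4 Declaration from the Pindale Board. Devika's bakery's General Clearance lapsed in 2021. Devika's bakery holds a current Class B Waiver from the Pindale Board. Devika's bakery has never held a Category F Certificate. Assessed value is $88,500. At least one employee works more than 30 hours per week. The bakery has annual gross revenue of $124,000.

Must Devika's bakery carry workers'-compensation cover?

Yes — Devika's bakery must carry workers'-compensation cover.

Exception (a) does not apply: no current Category 4 Declaration is held.
Exception (b): the business's age is 31 months, under the 32 months limit; no employee is paid on commission; the employer operates from a single site — every condition holds. But: (e) operates — at least one employee exceeds 30 hours/week. (f) applies (the bakery is classified under the construction sector), but is overridden by (g): (g) operates against (f): the coverage ratio is 6%, below the 7% limit. (h) is inapplicable (the compliance score is 39 points, not less than 32 points), so (g) stands. Exception (b) does not apply.
Exception (c)'s conditions are all satisfied: the employer is a non-profit; a current Class 1 Certificate is held; a current Schedule 4 Declaration is held. However, paragraphs (k)–(l) must be considered: (k) operates against (c): the qualifying period is 145 days, under the 155 days limit. (l) is not triggered (there is no General Clearance in force), so (k) stands. Exception (c) does not apply.
Exception (d) requires that the employer holds a current Category F Certificate from the Pindale Board; but no current Category F Certificate is held, so (d) is unavailable.
Every exception is unavailable, so the rule governs.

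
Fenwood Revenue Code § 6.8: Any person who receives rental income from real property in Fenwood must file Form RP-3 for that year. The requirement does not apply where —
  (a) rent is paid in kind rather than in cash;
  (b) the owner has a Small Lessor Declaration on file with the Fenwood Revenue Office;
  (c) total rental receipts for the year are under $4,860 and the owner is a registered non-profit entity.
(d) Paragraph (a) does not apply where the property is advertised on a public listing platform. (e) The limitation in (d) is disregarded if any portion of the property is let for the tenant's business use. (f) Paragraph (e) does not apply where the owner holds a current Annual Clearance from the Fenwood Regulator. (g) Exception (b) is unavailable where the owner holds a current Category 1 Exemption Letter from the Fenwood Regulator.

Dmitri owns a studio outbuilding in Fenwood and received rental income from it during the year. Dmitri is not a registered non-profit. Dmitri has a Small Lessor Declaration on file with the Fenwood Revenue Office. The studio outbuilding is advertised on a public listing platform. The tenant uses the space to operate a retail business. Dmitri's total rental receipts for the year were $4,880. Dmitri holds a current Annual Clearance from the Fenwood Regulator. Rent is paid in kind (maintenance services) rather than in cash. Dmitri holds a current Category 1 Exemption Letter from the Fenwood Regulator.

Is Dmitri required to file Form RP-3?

Exception (a)'s conditions are all satisfied: rent is paid in kind. However, paragraphs (d)–(f) must be considered: (d) is triggered — the property is publicly advertised. (e) is engaged (the space is let for business use), but is displaced by (f): (f) operates against (e): a current Annual Clearance is held. (a) is therefore removed.
All of (b)'s requirements are met (a Small Lessor Declaration is on file). Turning to paragraph (g): (g) is triggered — a current Category 1 Exemption Letter is held. So (b) is unavailable.
Exception (c) fails — total rental receipts for the year are $4,880, not under $4,860.
None of the exceptions is available; § 6.8 applies in full.

Yes — Dmitri must file Form RP-3.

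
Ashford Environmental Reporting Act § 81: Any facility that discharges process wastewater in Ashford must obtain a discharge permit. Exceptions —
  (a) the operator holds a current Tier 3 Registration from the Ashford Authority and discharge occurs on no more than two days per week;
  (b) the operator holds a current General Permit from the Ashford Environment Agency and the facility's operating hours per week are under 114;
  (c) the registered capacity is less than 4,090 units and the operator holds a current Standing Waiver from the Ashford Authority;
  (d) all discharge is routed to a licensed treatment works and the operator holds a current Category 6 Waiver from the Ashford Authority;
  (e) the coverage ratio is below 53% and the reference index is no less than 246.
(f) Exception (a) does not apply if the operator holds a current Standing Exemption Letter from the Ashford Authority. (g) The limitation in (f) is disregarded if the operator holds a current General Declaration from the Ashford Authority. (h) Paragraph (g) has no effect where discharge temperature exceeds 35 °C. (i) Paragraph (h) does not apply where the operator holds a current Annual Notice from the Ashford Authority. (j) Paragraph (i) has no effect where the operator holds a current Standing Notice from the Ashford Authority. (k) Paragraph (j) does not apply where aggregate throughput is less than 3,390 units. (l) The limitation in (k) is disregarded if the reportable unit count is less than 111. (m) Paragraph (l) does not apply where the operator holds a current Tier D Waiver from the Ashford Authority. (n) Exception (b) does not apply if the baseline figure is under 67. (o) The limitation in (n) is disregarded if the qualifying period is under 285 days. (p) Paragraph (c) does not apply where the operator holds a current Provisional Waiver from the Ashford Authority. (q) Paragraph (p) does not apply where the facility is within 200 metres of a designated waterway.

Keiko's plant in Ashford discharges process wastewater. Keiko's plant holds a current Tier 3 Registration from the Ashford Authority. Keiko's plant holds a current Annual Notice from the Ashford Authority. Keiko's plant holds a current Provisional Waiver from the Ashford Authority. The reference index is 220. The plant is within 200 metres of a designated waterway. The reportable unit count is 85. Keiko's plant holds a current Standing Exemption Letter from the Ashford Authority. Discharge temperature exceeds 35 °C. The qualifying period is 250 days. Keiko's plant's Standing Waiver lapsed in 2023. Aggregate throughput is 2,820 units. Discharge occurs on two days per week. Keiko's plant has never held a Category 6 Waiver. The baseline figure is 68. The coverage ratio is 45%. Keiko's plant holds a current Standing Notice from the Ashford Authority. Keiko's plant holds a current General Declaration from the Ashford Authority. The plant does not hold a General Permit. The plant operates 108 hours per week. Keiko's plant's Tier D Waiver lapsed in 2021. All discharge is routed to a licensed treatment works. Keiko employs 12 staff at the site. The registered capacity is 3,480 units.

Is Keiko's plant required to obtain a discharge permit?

Exception (a): a current Tier 3 Registration is held; discharge occurs on no more than two days per week — every condition holds. However, paragraphs (f)–(m) must be considered: (f) operates against (a): a current Standing Exemption Letter is held. (g) would limit (f) — a current General Declaration is held — but (h) sets (g) aside: (h) operates against (g): discharge temperature exceeds 35 °C. (i) would limit (h) — a current Annual Notice is held — but (j) sets (i) aside: (j) operates against (i): a current Standing Notice is held. (k) would limit (j) — aggregate throughput is 2,820 units, less than the 3,390 units limit — but (l) sets (k) aside: (l) operates against (k): the reportable unit count is 85, less than the 111 limit. (m), which would lift (l), is not engaged — the Tier D Waiver is not current. Exception (a) does not apply.
Exception (b) does not apply: no General Permit is held.
Exception (c) does not apply: the Standing Waiver is not current.
Exception (d) does not apply: no current Category 6 Waiver is held.
Exception (e) fails — the reference index is 220, short of 246.
No exception applies. The general rule governs.

Yes — Keiko's plant must obtain a discharge permit.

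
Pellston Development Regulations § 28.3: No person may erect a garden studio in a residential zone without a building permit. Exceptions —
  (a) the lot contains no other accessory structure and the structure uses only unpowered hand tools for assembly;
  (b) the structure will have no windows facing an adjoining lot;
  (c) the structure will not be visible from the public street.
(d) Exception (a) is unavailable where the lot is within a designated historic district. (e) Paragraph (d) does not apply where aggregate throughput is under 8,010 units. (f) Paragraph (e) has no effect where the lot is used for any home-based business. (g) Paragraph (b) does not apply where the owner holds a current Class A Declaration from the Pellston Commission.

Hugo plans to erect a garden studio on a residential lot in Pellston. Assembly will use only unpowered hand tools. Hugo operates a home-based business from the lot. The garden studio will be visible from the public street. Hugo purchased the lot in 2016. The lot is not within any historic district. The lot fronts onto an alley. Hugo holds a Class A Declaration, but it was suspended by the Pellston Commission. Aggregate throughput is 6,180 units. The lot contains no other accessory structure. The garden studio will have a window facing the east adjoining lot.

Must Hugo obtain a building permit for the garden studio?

Exception (a): the lot has no other accessory structure; assembly uses only hand tools — every condition holds. As to paragraphs (d)–(f): (d), which would limit (a), is not triggered: the lot is not in a historic district. Exception (a) stands.
Exception (b) fails — a window faces an adjoining lot.
Exception (c) does not apply: the structure will be visible from the street.

No — exception (a) applies; Hugo does not need a building permit.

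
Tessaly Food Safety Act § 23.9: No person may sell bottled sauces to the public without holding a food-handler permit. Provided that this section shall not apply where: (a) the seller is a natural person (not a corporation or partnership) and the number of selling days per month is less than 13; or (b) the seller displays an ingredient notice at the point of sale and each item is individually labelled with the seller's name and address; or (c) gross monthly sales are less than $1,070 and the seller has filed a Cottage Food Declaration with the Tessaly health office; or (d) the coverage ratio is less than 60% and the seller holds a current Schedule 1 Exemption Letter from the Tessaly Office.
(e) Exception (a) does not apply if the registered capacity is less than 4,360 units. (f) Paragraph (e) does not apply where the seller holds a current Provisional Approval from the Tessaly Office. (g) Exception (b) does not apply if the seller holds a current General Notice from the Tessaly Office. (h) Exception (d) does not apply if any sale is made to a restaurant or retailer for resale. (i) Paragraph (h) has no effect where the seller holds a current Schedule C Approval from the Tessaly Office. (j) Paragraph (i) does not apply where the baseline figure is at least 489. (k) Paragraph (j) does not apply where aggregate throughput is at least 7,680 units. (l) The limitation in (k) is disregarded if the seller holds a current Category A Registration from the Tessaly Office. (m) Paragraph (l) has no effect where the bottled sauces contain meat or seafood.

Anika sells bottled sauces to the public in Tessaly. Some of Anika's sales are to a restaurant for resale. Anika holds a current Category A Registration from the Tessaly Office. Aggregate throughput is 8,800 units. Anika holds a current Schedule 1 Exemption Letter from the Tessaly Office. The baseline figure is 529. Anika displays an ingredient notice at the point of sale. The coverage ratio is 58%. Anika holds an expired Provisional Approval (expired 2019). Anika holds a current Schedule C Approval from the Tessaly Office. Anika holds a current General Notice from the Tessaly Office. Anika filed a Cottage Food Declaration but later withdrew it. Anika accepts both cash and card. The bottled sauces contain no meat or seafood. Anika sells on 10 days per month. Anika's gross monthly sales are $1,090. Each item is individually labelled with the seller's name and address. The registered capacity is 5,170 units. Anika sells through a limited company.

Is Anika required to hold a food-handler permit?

Yes — Anika must hold a food-handler permit.

Exception (a) fails — the seller operates through a limited company.
All of (b)'s requirements are met (an ingredient notice is displayed; items are individually labelled). However, paragraph (g) must be considered: (g) is triggered — a current General Notice is held. So (b) is unavailable.
Exception (c) does not apply: gross monthly sales are $1,090, not less than $1,070.
All of (d)'s requirements are met (the coverage ratio is 58%, less than the 60% limit; a current Schedule 1 Exemption Letter is held). But applying paragraphs (h)–(m): (h) operates against (d): some sales are to a restaurant for resale. (i) is engaged (a current Schedule C Approval is held), but is overridden by (j): (j) operates against (i): the baseline figure is 529, meeting the 489 threshold. (k) would limit (j) — aggregate throughput is 8,800 units, meeting the 7,680 units threshold — but (l) sets (k) aside: (l) operates against (k): a current Category A Registration is held. (m), which would lift (l), does not operate here — the bottled sauces contain no meat or seafood. So (d) is unavailable.
None of the exceptions is available; § 23.9 applies in full.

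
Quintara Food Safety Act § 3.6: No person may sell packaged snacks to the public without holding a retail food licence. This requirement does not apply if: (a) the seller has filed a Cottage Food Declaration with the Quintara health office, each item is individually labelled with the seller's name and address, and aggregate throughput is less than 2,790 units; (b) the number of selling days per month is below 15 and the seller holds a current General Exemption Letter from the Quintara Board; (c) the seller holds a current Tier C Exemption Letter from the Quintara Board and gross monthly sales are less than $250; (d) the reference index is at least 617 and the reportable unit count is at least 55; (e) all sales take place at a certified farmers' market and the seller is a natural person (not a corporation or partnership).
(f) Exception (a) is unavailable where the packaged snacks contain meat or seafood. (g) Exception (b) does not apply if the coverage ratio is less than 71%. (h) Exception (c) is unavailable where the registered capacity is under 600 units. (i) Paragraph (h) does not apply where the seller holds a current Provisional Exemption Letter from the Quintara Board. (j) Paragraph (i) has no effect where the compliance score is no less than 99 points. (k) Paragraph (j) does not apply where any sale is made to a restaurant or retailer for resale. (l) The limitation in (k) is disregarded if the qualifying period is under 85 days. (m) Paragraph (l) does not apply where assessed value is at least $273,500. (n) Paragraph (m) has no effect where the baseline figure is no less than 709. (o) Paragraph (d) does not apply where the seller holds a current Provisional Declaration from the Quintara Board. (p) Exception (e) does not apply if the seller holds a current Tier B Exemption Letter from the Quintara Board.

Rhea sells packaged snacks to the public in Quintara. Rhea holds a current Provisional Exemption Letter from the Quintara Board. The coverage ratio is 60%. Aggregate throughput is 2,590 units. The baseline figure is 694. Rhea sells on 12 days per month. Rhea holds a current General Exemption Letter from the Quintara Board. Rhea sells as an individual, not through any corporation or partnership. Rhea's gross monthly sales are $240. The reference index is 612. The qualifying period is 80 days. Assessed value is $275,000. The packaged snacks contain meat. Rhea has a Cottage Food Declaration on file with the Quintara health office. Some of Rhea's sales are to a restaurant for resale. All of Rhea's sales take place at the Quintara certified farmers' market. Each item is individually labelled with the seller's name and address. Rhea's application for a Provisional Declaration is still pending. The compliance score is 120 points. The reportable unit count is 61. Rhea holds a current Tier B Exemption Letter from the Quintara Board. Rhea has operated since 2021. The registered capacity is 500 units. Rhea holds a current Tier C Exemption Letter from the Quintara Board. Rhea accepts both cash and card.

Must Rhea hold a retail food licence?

No — exception (c) applies; Rhea is not required to hold a retail food licence.

Exception (a) is satisfied on its face — a Cottage Food Declaration is on file; items are individually labelled; aggregate throughput is 2,590 units, less than the 2,790 units limit. Turning to paragraph (f): (f) operates against (a): the packaged snacks contain meat. Exception (a) does not apply.
Exception (b) is satisfied on its face — the number of selling days per month is 12, below the 15 limit; a current General Exemption Letter is held. Turning to paragraph (g): (g) operates against (b): the coverage ratio is 60%, less than the 71% limit. (b) is therefore removed.
Exception (c): a current Tier C Exemption Letter is held; gross monthly sales are $240, less than the $250 limit — every condition holds. Considering the limiting provisions: (h) would limit (c) — the registered capacity is 500 units, under the 600 units limit — but (i) sets (h) aside: (i) operates against (h): a current Provisional Exemption Letter is held. (j) is engaged (the compliance score is 120 points, meeting the 99 points threshold), but is itself disapplied by (k): (k) applies — some sales are to a restaurant for resale. (l) applies (the qualifying period is 80 days, under the 85 days limit), but is displaced by (m): (m) operates against (l): assessed value is $275,000, meeting the $273,500 threshold. (n) is not triggered (the baseline figure is 694, short of 709), so (m) stands. (c) remains available.
Exception (d) fails — the reference index is 612, short of 617.
Exception (e): all sales are at a certified farmers' market; the seller is a natural person — every condition holds. But: (p) applies — a current Tier B Exemption Letter is held. So (e) is unavailable.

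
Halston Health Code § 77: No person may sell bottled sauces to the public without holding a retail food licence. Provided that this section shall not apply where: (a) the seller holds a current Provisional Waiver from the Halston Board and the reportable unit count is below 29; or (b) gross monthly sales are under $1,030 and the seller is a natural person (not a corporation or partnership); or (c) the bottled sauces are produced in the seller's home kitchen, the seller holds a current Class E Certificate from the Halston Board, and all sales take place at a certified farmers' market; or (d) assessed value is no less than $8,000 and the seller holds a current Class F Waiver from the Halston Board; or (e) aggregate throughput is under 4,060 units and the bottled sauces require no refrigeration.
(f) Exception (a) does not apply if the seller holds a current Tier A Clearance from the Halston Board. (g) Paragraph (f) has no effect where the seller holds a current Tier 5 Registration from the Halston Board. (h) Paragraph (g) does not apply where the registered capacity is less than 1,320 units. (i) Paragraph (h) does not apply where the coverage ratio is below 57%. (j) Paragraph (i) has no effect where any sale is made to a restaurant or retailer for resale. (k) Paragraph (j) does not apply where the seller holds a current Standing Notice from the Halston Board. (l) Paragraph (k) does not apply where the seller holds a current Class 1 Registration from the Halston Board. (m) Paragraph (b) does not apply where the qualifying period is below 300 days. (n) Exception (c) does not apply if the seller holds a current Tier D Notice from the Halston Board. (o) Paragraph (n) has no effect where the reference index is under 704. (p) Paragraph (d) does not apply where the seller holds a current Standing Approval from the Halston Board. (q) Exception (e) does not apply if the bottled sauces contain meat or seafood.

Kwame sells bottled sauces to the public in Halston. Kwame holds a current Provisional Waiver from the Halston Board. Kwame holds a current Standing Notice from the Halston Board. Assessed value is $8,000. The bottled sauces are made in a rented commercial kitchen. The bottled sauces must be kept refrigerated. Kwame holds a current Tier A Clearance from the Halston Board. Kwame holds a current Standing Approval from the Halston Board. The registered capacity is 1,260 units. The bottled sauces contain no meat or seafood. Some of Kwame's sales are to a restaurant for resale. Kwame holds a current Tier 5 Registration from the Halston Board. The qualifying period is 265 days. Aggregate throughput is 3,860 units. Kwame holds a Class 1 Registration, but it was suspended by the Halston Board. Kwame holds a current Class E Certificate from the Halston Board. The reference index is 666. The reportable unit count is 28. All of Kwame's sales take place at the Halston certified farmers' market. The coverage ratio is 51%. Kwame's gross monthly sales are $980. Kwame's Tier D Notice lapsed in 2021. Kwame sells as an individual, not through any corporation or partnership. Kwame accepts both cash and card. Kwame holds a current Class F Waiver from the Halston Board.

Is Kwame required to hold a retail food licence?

Exception (a) is satisfied on its face — a current Provisional Waiver is held; the reportable unit count is 28, below the 29 limit. Under paragraphs (f)–(l): (f) would limit (a) — a current Tier A Clearance is held — but (g) sets (f) aside: (g) operates against (f): a current Tier 5 Registration is held. (h) operates (the registered capacity is 1,260 units, less than the 1,320 units limit), but is displaced by (i): (i) is engaged — the coverage ratio is 51%, below the 57% limit. (j) would limit (i) — some sales are to a restaurant for resale — but (k) sets (j) aside: (k) is triggered — a current Standing Notice is held. (l), which would lift (k), is not engaged — the Class 1 Registration is not current. So (a) applies.
Exception (b) is satisfied on its face — gross monthly sales are $980, under the $1,030 limit; the seller is a natural person. But: (m) is engaged — the qualifying period is 265 days, below the 300 days limit. So (b) is unavailable.
Exception (c) fails — the bottled sauces are made in a commercial kitchen, not a home kitchen.
Exception (d): assessed value is $8,000, meeting the $8,000 threshold; a current Class F Waiver is held — every condition holds. However, paragraph (p) must be considered: (p) is triggered — a current Standing Approval is held. So (d) is unavailable.
Exception (e) does not apply: the bottled sauces require refrigeration.

No — exception (a) applies; Kwame is not required to hold a retail food licence.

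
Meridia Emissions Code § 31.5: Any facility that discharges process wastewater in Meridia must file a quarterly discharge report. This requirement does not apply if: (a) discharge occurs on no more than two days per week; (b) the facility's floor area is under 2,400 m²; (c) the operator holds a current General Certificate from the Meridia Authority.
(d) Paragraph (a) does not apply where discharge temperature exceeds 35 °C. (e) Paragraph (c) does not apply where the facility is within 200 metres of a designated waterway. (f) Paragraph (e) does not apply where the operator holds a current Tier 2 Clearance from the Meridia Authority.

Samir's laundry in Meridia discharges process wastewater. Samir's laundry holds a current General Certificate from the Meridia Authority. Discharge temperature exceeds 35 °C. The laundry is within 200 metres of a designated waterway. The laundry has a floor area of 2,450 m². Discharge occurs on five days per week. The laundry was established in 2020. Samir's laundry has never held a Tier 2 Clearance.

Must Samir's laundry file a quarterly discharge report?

Exception (a) fails — discharge occurs on five days per week.
Exception (b) does not apply: the facility's floor area is 2,450 m², not under 2,400 m².
Exception (c)'s conditions are all satisfied: a current General Certificate is held. But applying paragraphs (e)–(f): (e) applies — the laundry is within 200 m of a designated waterway. (f), which would lift (e), does not operate here — there is no Tier 2 Clearance in force. (c) is therefore removed.
None of the exceptions is available; § 31.5 applies in full.

Yes — Samir's laundry must file a quarterly discharge report.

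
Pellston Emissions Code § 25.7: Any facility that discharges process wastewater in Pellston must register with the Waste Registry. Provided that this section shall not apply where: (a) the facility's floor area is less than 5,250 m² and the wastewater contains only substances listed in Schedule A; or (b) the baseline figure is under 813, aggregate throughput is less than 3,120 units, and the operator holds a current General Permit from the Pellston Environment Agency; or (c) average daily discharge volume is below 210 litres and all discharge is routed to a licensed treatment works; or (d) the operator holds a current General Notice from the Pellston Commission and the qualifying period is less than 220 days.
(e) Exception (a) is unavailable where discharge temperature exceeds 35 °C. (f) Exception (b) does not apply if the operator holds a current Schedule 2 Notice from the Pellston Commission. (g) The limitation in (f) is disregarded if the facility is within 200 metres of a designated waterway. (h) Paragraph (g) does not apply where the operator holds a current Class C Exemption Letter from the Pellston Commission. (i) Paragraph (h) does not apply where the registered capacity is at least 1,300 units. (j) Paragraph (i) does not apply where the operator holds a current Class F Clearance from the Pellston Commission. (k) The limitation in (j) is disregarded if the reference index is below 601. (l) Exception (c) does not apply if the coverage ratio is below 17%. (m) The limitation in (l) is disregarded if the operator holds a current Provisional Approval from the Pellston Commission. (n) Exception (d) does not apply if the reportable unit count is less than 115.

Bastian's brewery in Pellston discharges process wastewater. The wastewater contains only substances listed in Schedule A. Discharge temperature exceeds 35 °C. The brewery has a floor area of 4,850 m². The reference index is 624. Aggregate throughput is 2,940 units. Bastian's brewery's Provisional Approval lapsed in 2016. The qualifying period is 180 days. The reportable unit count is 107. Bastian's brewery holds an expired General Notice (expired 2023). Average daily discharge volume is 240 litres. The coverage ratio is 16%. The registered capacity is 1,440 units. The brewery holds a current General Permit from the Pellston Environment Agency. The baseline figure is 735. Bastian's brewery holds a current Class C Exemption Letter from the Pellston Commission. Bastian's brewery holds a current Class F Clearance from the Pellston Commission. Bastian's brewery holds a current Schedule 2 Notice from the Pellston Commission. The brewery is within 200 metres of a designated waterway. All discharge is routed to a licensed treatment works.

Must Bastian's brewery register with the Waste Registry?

Exception (a)'s conditions are all satisfied: the facility's floor area is 4,850 m², less than the 5,250 m² limit; the wastewater is Schedule-A-only. However, paragraph (e) must be considered: (e) operates — discharge temperature exceeds 35 °C. Exception (a) does not apply.
Exception (b) is satisfied on its face — the baseline figure is 735, under the 813 limit; aggregate throughput is 2,940 units, less than the 3,120 units limit; a current General Permit is held. However, paragraphs (f)–(k) must be considered: (f) operates against (b): a current Schedule 2 Notice is held. (g) would limit (f) — the brewery is within 200 m of a designated waterway — but (h) sets (g) aside: (h) operates against (g): a current Class C Exemption Letter is held. (i) applies (the registered capacity is 1,440 units, meeting the 1,300 units threshold), but is overridden by (j): (j) operates against (i): a current Class F Clearance is held. (k) is not triggered (the reference index is 624, not below 601), so (j) stands. So (b) is unavailable.
Exception (c) requires that average daily discharge volume is below 210 litres; but average daily discharge volume is 240 litres, not below 210 litres, so (c) is unavailable.
Exception (d) fails — there is no General Notice in force.
No exception displaces § 25.7.

Yes — Bastian's brewery must register with the Waste Registry.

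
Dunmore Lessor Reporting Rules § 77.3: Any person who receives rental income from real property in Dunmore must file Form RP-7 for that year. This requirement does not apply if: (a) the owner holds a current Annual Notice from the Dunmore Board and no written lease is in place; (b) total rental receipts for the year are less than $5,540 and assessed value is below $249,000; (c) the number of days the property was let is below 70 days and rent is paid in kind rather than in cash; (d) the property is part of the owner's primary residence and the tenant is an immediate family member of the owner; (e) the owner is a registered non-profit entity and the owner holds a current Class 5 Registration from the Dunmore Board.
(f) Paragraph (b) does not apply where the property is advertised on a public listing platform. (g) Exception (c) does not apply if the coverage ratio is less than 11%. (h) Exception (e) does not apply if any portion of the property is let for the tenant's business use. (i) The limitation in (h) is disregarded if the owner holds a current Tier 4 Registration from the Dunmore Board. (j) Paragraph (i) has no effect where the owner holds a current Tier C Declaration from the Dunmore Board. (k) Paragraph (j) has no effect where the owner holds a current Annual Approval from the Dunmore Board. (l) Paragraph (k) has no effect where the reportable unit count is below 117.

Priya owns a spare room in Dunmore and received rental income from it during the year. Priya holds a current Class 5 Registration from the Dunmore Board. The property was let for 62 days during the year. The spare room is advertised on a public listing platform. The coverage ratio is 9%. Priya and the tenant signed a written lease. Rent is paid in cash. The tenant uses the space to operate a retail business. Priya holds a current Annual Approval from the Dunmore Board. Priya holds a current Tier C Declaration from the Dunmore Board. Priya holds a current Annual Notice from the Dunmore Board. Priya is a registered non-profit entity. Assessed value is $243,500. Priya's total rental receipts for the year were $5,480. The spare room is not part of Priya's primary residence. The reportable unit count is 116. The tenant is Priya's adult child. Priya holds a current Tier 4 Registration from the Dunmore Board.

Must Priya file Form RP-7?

Yes — Priya must file Form RP-7.

Exception (a) does not apply: a written lease is in place.
All of (b)'s requirements are met (total rental receipts for the year are $5,480, less than the $5,540 limit; assessed value is $243,500, below the $249,000 limit). But applying paragraph (f): (f) is triggered — the property is publicly advertised. Exception (b) does not apply.
Exception (c) fails — rent is paid in cash.
Exception (d) requires that the property is part of the owner's primary residence; but the spare room is not part of the primary residence, so (d) is unavailable.
All of (e)'s requirements are met (Priya is a registered non-profit; a current Class 5 Registration is held). Turning to paragraphs (h)–(l): (h) operates against (e): the space is let for business use. (i) would limit (h) — a current Tier 4 Registration is held — but (j) sets (i) aside: (j) operates against (i): a current Tier C Declaration is held. (k) would limit (j) — a current Annual Approval is held — but (l) sets (k) aside: (l) is triggered — the reportable unit count is 116, below the 117 limit. So (e) is unavailable.
No exception is made out. Priya falls within the general rule.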